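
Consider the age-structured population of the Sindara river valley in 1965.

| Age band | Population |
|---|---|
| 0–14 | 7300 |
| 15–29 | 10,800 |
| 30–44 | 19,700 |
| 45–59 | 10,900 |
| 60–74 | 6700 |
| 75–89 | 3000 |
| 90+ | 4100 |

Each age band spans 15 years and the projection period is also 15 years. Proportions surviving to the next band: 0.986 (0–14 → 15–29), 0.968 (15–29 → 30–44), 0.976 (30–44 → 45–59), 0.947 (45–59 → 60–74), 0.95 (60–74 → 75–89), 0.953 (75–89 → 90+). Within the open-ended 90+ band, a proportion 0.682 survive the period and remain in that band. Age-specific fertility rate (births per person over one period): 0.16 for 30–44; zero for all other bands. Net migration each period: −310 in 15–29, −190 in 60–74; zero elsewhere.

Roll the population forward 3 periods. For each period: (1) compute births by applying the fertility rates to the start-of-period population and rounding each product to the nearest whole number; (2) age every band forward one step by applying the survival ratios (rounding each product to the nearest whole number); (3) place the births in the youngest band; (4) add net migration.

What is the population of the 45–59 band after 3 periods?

(Groups numbered youngest = 1 to oldest = 7.)
After projecting period 1:
Births: 19700 * 0.16 = 3152
Group 2: 7300 * 0.986 = 7198
Group 3: 10800 * 0.968 = 10454
Group 4: 19700 * 0.976 = 19227
Group 5: 10900 * 0.947 = 10322
Group 6: 6700 * 0.95 = 6365
Group 7: 3000 * 0.953 + 4100 * 0.682 = 2859 + 2796 = 5655
Net migration: Group 2 − 310 → 6888; Group 5 − 190 → 10132
Giving 3152 / 6888 / 10454 / 19227 / 10132 / 6365 / 5655.
After projecting period 2:
Births: 10454 * 0.16 = 1673
Group 2: 3152 * 0.986 = 3108
Group 3: 6888 * 0.968 = 6668
Group 4: 10454 * 0.976 = 10203
Group 5: 19227 * 0.947 = 18208
Group 6: 10132 * 0.95 = 9625
Group 7: 6365 * 0.953 + 5655 * 0.682 = 6066 + 3857 = 9923
Net migration: Group 2 − 310 → 2798; Group 5 − 190 → 18018
Giving 1673 / 2798 / 6668 / 10203 / 18018 / 9625 / 9923.
After projecting period 3:
Births: 6668 * 0.16 = 1067
Group 2: 1673 * 0.986 = 1650
Group 3: 2798 * 0.968 = 2708
Group 4: 6668 * 0.976 = 6508
Group 5: 10203 * 0.947 = 9662
Group 6: 18018 * 0.95 = 17117
Group 7: 9625 * 0.953 + 9923 * 0.682 = 9173 + 6767 = 15940
Net migration: Group 2 − 310 → 1340; Group 5 − 190 → 9472
Giving 1067 / 1340 / 2708 / 6508 / 9472 / 17117 / 15940.

6508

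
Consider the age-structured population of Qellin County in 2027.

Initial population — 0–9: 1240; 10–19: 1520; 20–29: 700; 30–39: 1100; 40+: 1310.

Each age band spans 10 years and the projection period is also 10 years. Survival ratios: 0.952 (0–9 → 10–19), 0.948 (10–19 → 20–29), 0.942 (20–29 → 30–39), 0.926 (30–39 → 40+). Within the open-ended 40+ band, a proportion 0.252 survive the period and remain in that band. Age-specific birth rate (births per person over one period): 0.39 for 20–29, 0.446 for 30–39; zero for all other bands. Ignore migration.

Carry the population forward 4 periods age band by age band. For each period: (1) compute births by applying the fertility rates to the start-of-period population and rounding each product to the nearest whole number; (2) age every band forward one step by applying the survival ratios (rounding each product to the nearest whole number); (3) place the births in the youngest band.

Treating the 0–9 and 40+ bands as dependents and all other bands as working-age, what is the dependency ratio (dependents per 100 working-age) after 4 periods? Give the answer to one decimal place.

Let band 1 be 0–9 through band 5 = 40+.
After projecting period 1:
Births: 700 * 0.39 = 273 ; 1100 * 0.446 = 491 — total 764
Band 2: 1240 * 0.952 = 1180
Band 3: 1520 * 0.948 = 1441
Band 4: 700 * 0.942 = 659
Band 5: 1100 * 0.926 + 1310 * 0.252 = 1019 + 330 = 1349
Giving 764 / 1180 / 1441 / 659 / 1349.
After projecting period 2:
Births: 1441 * 0.39 = 562 ; 659 * 0.446 = 294 — total 856
Band 2: 764 * 0.952 = 727
Band 3: 1180 * 0.948 = 1119
Band 4: 1441 * 0.942 = 1357
Band 5: 659 * 0.926 + 1349 * 0.252 = 610 + 340 = 950
Giving 856 / 727 / 1119 / 1357 / 950.
After projecting period 3:
Births: 1119 * 0.39 = 436 ; 1357 * 0.446 = 605 — total 1041
Band 2: 856 * 0.952 = 815
Band 3: 727 * 0.948 = 689
Band 4: 1119 * 0.942 = 1054
Band 5: 1357 * 0.926 + 950 * 0.252 = 1257 + 239 = 1496
Giving 1041 / 815 / 689 / 1054 / 1496.
After projecting period 4:
Births: 689 * 0.39 = 269 ; 1054 * 0.446 = 470 — total 739
Band 2: 1041 * 0.952 = 991
Band 3: 815 * 0.948 = 773
Band 4: 689 * 0.942 = 649
Band 5: 1054 * 0.926 + 1496 * 0.252 = 976 + 377 = 1353
Giving 739 / 991 / 773 / 649 / 1353.
Dependents (band 0–9 + band 40+) = 739 + 1353 = 2092; working-age = 2413; ratio = 2092/2413 × 100 = 86.7

86.7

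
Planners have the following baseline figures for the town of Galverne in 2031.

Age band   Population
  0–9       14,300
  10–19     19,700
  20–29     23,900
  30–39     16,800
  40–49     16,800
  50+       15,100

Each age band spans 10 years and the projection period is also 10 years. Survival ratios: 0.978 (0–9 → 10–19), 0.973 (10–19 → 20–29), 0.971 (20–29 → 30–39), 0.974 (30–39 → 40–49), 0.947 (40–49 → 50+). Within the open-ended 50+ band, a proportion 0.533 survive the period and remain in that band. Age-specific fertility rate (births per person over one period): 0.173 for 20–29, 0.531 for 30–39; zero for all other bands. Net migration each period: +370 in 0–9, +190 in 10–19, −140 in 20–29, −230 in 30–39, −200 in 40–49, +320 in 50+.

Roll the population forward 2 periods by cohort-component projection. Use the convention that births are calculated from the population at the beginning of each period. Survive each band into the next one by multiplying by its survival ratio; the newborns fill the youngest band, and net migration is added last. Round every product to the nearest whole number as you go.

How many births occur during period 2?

Let band 1 be 0–9 through band 6 = 50+.
Period 1.
Births: 23900 * 0.173 = 4135 ; 16800 * 0.531 = 8921 → 13056
Band 2: 14300 * 0.978 = 13985
Band 3: 19700 * 0.973 = 19168
Band 4: 23900 * 0.971 = 23207
Band 5: 16800 * 0.974 = 16363
Band 6: 16800 * 0.947 + 15100 * 0.533 = 15910 + 8048 = 23958
Net migration: Band 1 + 370 → 13426; Band 2 + 190 → 14175; Band 3 − 140 → 19028; Band 4 − 230 → 22977; Band 5 − 200 → 16163; Band 6 + 320 → 24278
End of period: [13426, 14175, 19028, 22977, 16163, 24278]
Period 2.
Births: 19028 * 0.173 = 3292 ; 22977 * 0.531 = 12201 → 15493
Band 2: 13426 * 0.978 = 13131
Band 3: 14175 * 0.973 = 13792
Band 4: 19028 * 0.971 = 18476
Band 5: 22977 * 0.974 = 22380
Band 6: 16163 * 0.947 + 24278 * 0.533 = 15306 + 12940 = 28246
Net migration: Band 1 + 370 → 15863; Band 2 + 190 → 13321; Band 3 − 140 → 13652; Band 4 − 230 → 18246; Band 5 − 200 → 22180; Band 6 + 320 → 28566
End of period: [15863, 13321, 13652, 18246, 22180, 28566]

15493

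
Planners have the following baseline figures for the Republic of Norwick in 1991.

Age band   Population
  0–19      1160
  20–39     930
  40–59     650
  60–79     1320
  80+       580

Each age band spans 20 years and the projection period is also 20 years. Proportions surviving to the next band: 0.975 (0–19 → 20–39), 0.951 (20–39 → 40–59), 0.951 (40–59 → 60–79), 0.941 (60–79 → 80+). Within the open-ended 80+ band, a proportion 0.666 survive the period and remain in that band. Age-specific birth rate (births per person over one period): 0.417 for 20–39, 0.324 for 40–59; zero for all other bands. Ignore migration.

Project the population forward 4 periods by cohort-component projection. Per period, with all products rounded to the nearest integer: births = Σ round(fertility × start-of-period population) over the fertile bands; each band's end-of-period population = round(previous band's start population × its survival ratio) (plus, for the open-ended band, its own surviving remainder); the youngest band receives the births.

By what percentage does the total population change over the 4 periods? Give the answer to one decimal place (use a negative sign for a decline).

— Period 1 —
Births: 930 × 0.417 = 388 ; 650 × 0.324 = 211 ⇒ total 599
20–39: 1160 × 0.975 = 1131
40–59: 930 × 0.951 = 884
60–79: 650 × 0.951 = 618
80+: 1320 × 0.941 + 580 × 0.666 = 1242 + 386 = 1628
Population now: 0–19=599, 20–39=1131, 40–59=884, 60–79=618, 80+=1628
— Period 2 —
Births: 1131 × 0.417 = 472 ; 884 × 0.324 = 286 ⇒ total 758
20–39: 599 × 0.975 = 584
40–59: 1131 × 0.951 = 1076
60–79: 884 × 0.951 = 841
80+: 618 × 0.941 + 1628 × 0.666 = 582 + 1084 = 1666
Population now: 0–19=758, 20–39=584, 40–59=1076, 60–79=841, 80+=1666
— Period 3 —
Births: 584 × 0.417 = 244 ; 1076 × 0.324 = 349 ⇒ total 593
20–39: 758 × 0.975 = 739
40–59: 584 × 0.951 = 555
60–79: 1076 × 0.951 = 1023
80+: 841 × 0.941 + 1666 × 0.666 = 791 + 1110 = 1901
Population now: 0–19=593, 20–39=739, 40–59=555, 60–79=1023, 80+=1901
— Period 4 —
Births: 739 × 0.417 = 308 ; 555 × 0.324 = 180 ⇒ total 488
20–39: 593 × 0.975 = 578
40–59: 739 × 0.951 = 703
60–79: 555 × 0.951 = 528
80+: 1023 × 0.941 + 1901 × 0.666 = 963 + 1266 = 2229
Population now: 0–19=488, 20–39=578, 40–59=703, 60–79=528, 80+=2229
Total: 4640 → 4526; change = -114; percentage change = -2.5%

-2.5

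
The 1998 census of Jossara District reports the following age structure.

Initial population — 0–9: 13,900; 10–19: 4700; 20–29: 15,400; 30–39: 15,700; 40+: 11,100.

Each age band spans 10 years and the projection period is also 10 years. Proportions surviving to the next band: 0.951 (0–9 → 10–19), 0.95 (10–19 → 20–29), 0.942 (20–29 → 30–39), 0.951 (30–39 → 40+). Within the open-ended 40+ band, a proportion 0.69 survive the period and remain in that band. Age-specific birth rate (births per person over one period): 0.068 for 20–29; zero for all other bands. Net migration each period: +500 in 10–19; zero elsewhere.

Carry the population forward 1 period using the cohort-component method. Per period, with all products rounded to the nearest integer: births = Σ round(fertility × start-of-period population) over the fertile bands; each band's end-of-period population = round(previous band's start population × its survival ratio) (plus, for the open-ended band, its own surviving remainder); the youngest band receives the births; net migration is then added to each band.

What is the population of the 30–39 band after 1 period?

14507

— Period 1 —
Births: 15400 × 0.068 = 1047
10–19: 13900 × 0.951 = 13219
20–29: 4700 × 0.95 = 4465
30–39: 15400 × 0.942 = 14507
40+: 15700 × 0.951 + 11100 × 0.69 = 14931 + 7659 = 22590
Net migration: 10–19 + 500 → 13719
End of period: [1047, 13719, 4465, 14507, 22590]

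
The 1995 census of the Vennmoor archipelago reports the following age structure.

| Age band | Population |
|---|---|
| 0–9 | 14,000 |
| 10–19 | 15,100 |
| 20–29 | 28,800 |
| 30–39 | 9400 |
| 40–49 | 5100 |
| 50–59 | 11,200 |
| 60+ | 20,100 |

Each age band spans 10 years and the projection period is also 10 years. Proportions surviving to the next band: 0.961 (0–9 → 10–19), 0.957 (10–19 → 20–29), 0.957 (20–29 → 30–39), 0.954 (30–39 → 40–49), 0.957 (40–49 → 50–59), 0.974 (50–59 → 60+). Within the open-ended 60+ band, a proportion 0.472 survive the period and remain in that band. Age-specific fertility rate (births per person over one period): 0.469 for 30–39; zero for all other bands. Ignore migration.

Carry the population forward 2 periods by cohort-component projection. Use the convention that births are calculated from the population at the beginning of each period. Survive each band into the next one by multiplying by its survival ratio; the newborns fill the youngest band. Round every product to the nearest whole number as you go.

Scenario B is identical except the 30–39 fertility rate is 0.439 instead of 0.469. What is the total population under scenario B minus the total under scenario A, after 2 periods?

Period 1.
Births: 9400 * 0.469 = 4409
10–19: 14000 * 0.961 = 13454
20–29: 15100 * 0.957 = 14451
30–39: 28800 * 0.957 = 27562
40–49: 9400 * 0.954 = 8968
50–59: 5100 * 0.957 = 4881
60+: 11200 * 0.974 + 20100 * 0.472 = 10909 + 9487 = 20396
→ [4409, 13454, 14451, 27562, 8968, 4881, 20396]
Period 2.
Births: 27562 * 0.469 = 12927
10–19: 4409 * 0.961 = 4237
20–29: 13454 * 0.957 = 12875
30–39: 14451 * 0.957 = 13830
40–49: 27562 * 0.954 = 26294
50–59: 8968 * 0.957 = 8582
60+: 4881 * 0.974 + 20396 * 0.472 = 4754 + 9627 = 14381
→ [12927, 4237, 12875, 13830, 26294, 8582, 14381]
Scenario A total after 2 periods: 93126
Scenario B projection —
Period 1.
Births: 9400 * 0.439 = 4127
10–19: 14000 * 0.961 = 13454
20–29: 15100 * 0.957 = 14451
30–39: 28800 * 0.957 = 27562
40–49: 9400 * 0.954 = 8968
50–59: 5100 * 0.957 = 4881
60+: 11200 * 0.974 + 20100 * 0.472 = 10909 + 9487 = 20396
→ [4127, 13454, 14451, 27562, 8968, 4881, 20396]
Period 2.
Births: 27562 * 0.439 = 12100
10–19: 4127 * 0.961 = 3966
20–29: 13454 * 0.957 = 12875
30–39: 14451 * 0.957 = 13830
40–49: 27562 * 0.954 = 26294
50–59: 8968 * 0.957 = 8582
60+: 4881 * 0.974 + 20396 * 0.472 = 4754 + 9627 = 14381
→ [12100, 3966, 12875, 13830, 26294, 8582, 14381]
Scenario B total after 2 periods: 92028
Difference B − A = 92028 − 93126 = -1098

-1098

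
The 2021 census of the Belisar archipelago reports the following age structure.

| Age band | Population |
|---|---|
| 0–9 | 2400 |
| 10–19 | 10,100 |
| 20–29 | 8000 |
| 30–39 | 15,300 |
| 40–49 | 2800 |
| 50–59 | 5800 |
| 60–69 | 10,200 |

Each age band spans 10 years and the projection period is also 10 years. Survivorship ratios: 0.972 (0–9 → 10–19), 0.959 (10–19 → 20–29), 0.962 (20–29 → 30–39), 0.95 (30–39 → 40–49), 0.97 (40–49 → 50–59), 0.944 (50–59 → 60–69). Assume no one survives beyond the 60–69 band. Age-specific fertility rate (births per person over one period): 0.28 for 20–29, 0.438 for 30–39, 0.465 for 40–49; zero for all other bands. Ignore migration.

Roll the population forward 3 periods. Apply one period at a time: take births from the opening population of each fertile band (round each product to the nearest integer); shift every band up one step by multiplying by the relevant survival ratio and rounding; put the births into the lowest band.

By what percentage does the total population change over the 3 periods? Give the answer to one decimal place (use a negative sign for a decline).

Numbering the bands 1..7 from youngest to oldest:
— Period 1 —
Births: 8000 * 0.28 = 2240 ; 15300 * 0.438 = 6701 ; 2800 * 0.465 = 1302 → total 10243
Band 2: 2400 * 0.972 = 2333
Band 3: 10100 * 0.959 = 9686
Band 4: 8000 * 0.962 = 7696
Band 5: 15300 * 0.95 = 14535
Band 6: 2800 * 0.97 = 2716
Band 7: 5800 * 0.944 = 5475
End of period: [10243, 2333, 9686, 7696, 14535, 2716, 5475]
— Period 2 —
Births: 9686 * 0.28 = 2712 ; 7696 * 0.438 = 3371 ; 14535 * 0.465 = 6759 → total 12842
Band 2: 10243 * 0.972 = 9956
Band 3: 2333 * 0.959 = 2237
Band 4: 9686 * 0.962 = 9318
Band 5: 7696 * 0.95 = 7311
Band 6: 14535 * 0.97 = 14099
Band 7: 2716 * 0.944 = 2564
End of period: [12842, 9956, 2237, 9318, 7311, 14099, 2564]
— Period 3 —
Births: 2237 * 0.28 = 626 ; 9318 * 0.438 = 4081 ; 7311 * 0.465 = 3400 → total 8107
Band 2: 12842 * 0.972 = 12482
Band 3: 9956 * 0.959 = 9548
Band 4: 2237 * 0.962 = 2152
Band 5: 9318 * 0.95 = 8852
Band 6: 7311 * 0.97 = 7092
Band 7: 14099 * 0.944 = 13309
End of period: [8107, 12482, 9548, 2152, 8852, 7092, 13309]
Total: 54600 → 61542; change = 6942; percentage change = 12.7%

12.7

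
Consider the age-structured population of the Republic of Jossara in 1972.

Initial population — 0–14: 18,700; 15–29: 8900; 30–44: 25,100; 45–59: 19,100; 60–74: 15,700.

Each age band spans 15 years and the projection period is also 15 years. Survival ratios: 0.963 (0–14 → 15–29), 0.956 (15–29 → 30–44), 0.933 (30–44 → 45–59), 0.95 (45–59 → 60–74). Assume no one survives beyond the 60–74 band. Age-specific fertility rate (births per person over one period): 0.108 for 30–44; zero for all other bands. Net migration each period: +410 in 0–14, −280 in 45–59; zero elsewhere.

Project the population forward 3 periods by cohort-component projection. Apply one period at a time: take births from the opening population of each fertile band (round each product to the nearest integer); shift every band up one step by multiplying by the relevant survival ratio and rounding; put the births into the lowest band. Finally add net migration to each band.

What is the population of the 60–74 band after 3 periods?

Period 1:
Births: 25100 × 0.108 = 2711
15–29: 18700 × 0.963 = 18008
30–44: 8900 × 0.956 = 8508
45–59: 25100 × 0.933 = 23418
60–74: 19100 × 0.95 = 18145
Net migration: 0–14 + 410 → 3121; 45–59 − 280 → 23138
Population now: 0–14=3121, 15–29=18008, 30–44=8508, 45–59=23138, 60–74=18145
Period 2:
Births: 8508 × 0.108 = 919
15–29: 3121 × 0.963 = 3006
30–44: 18008 × 0.956 = 17216
45–59: 8508 × 0.933 = 7938
60–74: 23138 × 0.95 = 21981
Net migration: 0–14 + 410 → 1329; 45–59 − 280 → 7658
Population now: 0–14=1329, 15–29=3006, 30–44=17216, 45–59=7658, 60–74=21981
Period 3:
Births: 17216 × 0.108 = 1859
15–29: 1329 × 0.963 = 1280
30–44: 3006 × 0.956 = 2874
45–59: 17216 × 0.933 = 16063
60–74: 7658 × 0.95 = 7275
Net migration: 0–14 + 410 → 2269; 45–59 − 280 → 15783
Population now: 0–14=2269, 15–29=1280, 30–44=2874, 45–59=15783, 60–74=7275

7275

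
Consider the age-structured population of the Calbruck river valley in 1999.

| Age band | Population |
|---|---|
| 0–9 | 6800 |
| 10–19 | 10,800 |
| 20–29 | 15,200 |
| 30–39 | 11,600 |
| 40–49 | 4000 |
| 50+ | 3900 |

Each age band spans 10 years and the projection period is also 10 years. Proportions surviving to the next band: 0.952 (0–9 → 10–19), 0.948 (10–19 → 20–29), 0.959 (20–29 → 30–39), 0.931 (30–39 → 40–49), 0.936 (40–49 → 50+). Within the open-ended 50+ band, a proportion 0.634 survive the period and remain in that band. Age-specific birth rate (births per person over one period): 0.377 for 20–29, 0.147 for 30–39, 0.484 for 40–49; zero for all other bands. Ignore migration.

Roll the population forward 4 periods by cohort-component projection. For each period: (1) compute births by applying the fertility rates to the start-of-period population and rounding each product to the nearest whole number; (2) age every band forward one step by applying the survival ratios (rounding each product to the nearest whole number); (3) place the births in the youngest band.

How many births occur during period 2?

11230

Numbering the groups 1..6 from youngest to oldest:
Period 1.
Births: 15200 * 0.377 = 5730, 11600 * 0.147 = 1705, 4000 * 0.484 = 1936 → total 9371
Group 2: 6800 * 0.952 = 6474
Group 3: 10800 * 0.948 = 10238
Group 4: 15200 * 0.959 = 14577
Group 5: 11600 * 0.931 = 10800
Group 6: 4000 * 0.936 + 3900 * 0.634 = 3744 + 2473 = 6217
Giving 9371 / 6474 / 10238 / 14577 / 10800 / 6217.
Period 2.
Births: 10238 * 0.377 = 3860, 14577 * 0.147 = 2143, 10800 * 0.484 = 5227 → total 11230
Group 2: 9371 * 0.952 = 8921
Group 3: 6474 * 0.948 = 6137
Group 4: 10238 * 0.959 = 9818
Group 5: 14577 * 0.931 = 13571
Group 6: 10800 * 0.936 + 6217 * 0.634 = 10109 + 3942 = 14051
Giving 11230 / 8921 / 6137 / 9818 / 13571 / 14051.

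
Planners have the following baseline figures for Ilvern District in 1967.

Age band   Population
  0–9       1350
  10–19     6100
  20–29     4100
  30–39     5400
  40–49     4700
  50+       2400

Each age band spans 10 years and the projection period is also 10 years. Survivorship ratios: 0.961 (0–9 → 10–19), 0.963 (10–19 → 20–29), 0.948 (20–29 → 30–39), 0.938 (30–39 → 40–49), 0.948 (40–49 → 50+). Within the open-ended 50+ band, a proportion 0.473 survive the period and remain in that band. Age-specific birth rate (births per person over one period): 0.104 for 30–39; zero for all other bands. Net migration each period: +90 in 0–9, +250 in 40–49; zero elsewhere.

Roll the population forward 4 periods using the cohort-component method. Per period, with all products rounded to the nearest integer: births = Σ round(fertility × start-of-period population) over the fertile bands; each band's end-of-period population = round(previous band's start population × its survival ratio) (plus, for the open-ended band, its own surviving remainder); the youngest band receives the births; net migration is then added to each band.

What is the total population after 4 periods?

11902

Call the groups 1 to 6, youngest first.
After projecting period 1:
Births: 5400 × 0.104 = 562
Group 2: 1350 × 0.961 = 1297
Group 3: 6100 × 0.963 = 5874
Group 4: 4100 × 0.948 = 3887
Group 5: 5400 × 0.938 = 5065
Group 6: 4700 × 0.948 + 2400 × 0.473 = 4456 + 1135 = 5591
Net migration: Group 1 + 90 → 652; Group 5 + 250 → 5315
Giving 652 / 1297 / 5874 / 3887 / 5315 / 5591.
After projecting period 2:
Births: 3887 × 0.104 = 404
Group 2: 652 × 0.961 = 627
Group 3: 1297 × 0.963 = 1249
Group 4: 5874 × 0.948 = 5569
Group 5: 3887 × 0.938 = 3646
Group 6: 5315 × 0.948 + 5591 × 0.473 = 5039 + 2645 = 7684
Net migration: Group 1 + 90 → 494; Group 5 + 250 → 3896
Giving 494 / 627 / 1249 / 5569 / 3896 / 7684.
After projecting period 3:
Births: 5569 × 0.104 = 579
Group 2: 494 × 0.961 = 475
Group 3: 627 × 0.963 = 604
Group 4: 1249 × 0.948 = 1184
Group 5: 5569 × 0.938 = 5224
Group 6: 3896 × 0.948 + 7684 × 0.473 = 3693 + 3635 = 7328
Net migration: Group 1 + 90 → 669; Group 5 + 250 → 5474
Giving 669 / 475 / 604 / 1184 / 5474 / 7328.
After projecting period 4:
Births: 1184 × 0.104 = 123
Group 2: 669 × 0.961 = 643
Group 3: 475 × 0.963 = 457
Group 4: 604 × 0.948 = 573
Group 5: 1184 × 0.938 = 1111
Group 6: 5474 × 0.948 + 7328 × 0.473 = 5189 + 3466 = 8655
Net migration: Group 1 + 90 → 213; Group 5 + 250 → 1361
Giving 213 / 643 / 457 / 573 / 1361 / 8655.
Total after period 4: 213 + 643 + 457 + 573 + 1361 + 8655 = 11902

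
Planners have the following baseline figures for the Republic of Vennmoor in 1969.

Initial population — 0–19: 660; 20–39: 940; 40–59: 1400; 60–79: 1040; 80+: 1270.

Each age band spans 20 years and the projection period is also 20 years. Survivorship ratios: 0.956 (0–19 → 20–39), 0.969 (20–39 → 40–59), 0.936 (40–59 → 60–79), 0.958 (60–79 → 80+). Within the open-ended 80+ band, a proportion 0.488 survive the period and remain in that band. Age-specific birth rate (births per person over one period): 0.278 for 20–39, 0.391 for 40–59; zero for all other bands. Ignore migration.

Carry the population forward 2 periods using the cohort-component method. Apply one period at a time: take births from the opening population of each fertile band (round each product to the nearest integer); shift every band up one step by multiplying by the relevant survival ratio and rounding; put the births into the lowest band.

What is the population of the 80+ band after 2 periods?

— Period 1 —
Births: 940 * 0.278 = 261 ; 1400 * 0.391 = 547 → total 808
20–39: 660 * 0.956 = 631
40–59: 940 * 0.969 = 911
60–79: 1400 * 0.936 = 1310
80+: 1040 * 0.958 + 1270 * 0.488 = 996 + 620 = 1616
→ [808, 631, 911, 1310, 1616]
— Period 2 —
Births: 631 * 0.278 = 175 ; 911 * 0.391 = 356 → total 531
20–39: 808 * 0.956 = 772
40–59: 631 * 0.969 = 611
60–79: 911 * 0.936 = 853
80+: 1310 * 0.958 + 1616 * 0.488 = 1255 + 789 = 2044
→ [531, 772, 611, 853, 2044]

2044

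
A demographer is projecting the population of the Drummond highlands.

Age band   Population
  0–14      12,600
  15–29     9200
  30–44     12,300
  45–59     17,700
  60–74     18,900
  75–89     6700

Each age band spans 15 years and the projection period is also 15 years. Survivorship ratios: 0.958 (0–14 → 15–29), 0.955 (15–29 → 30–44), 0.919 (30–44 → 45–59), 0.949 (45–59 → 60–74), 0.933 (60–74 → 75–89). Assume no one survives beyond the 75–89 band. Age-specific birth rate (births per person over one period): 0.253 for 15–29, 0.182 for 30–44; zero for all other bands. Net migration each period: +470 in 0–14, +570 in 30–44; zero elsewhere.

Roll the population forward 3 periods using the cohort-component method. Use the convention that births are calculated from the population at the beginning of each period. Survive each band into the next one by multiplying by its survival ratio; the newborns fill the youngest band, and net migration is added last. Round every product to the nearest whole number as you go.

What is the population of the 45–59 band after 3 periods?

11118

Numbering the bands 1..6 from youngest to oldest:
[period 1]
Births: 9200 × 0.253 = 2328, 12300 × 0.182 = 2239 ⇒ total 4567
Band 2: 12600 × 0.958 = 12071
Band 3: 9200 × 0.955 = 8786
Band 4: 12300 × 0.919 = 11304
Band 5: 17700 × 0.949 = 16797
Band 6: 18900 × 0.933 = 17634
Net migration: Band 1 + 470 → 5037; Band 3 + 570 → 9356
→ [5037, 12071, 9356, 11304, 16797, 17634]
[period 2]
Births: 12071 × 0.253 = 3054, 9356 × 0.182 = 1703 ⇒ total 4757
Band 2: 5037 × 0.958 = 4825
Band 3: 12071 × 0.955 = 11528
Band 4: 9356 × 0.919 = 8598
Band 5: 11304 × 0.949 = 10727
Band 6: 16797 × 0.933 = 15672
Net migration: Band 1 + 470 → 5227; Band 3 + 570 → 12098
→ [5227, 4825, 12098, 8598, 10727, 15672]
[period 3]
Births: 4825 × 0.253 = 1221, 12098 × 0.182 = 2202 ⇒ total 3423
Band 2: 5227 × 0.958 = 5007
Band 3: 4825 × 0.955 = 4608
Band 4: 12098 × 0.919 = 11118
Band 5: 8598 × 0.949 = 8160
Band 6: 10727 × 0.933 = 10008
Net migration: Band 1 + 470 → 3893; Band 3 + 570 → 5178
→ [3893, 5007, 5178, 11118, 8160, 10008]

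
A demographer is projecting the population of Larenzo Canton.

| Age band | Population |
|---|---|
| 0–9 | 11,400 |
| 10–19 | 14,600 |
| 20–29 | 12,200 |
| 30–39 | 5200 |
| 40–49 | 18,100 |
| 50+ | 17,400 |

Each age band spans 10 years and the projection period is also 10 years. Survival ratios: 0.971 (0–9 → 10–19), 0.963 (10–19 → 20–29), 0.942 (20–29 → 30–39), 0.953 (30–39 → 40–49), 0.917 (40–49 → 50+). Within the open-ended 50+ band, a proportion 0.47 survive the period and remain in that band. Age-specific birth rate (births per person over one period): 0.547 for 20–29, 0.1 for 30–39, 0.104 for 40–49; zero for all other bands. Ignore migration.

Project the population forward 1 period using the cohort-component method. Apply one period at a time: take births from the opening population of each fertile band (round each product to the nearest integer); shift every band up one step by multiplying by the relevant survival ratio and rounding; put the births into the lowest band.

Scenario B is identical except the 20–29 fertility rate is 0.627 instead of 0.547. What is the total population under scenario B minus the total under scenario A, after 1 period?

976

After projecting period 1:
Births: 12200 × 0.547 = 6673  |  5200 × 0.1 = 520  |  18100 × 0.104 = 1882 — total 9075
10–19: 11400 × 0.971 = 11069
20–29: 14600 × 0.963 = 14060
30–39: 12200 × 0.942 = 11492
40–49: 5200 × 0.953 = 4956
50+: 18100 × 0.917 + 17400 × 0.47 = 16598 + 8178 = 24776
Population now: 0–9=9075, 10–19=11069, 20–29=14060, 30–39=11492, 40–49=4956, 50+=24776
Scenario A total after 1 period: 75428
Scenario B projection —
After projecting period 1:
Births: 12200 × 0.627 = 7649  |  5200 × 0.1 = 520  |  18100 × 0.104 = 1882 — total 10051
10–19: 11400 × 0.971 = 11069
20–29: 14600 × 0.963 = 14060
30–39: 12200 × 0.942 = 11492
40–49: 5200 × 0.953 = 4956
50+: 18100 × 0.917 + 17400 × 0.47 = 16598 + 8178 = 24776
Population now: 0–9=10051, 10–19=11069, 20–29=14060, 30–39=11492, 40–49=4956, 50+=24776
Scenario B total after 1 period: 76404
Difference B − A = 76404 − 75428 = 976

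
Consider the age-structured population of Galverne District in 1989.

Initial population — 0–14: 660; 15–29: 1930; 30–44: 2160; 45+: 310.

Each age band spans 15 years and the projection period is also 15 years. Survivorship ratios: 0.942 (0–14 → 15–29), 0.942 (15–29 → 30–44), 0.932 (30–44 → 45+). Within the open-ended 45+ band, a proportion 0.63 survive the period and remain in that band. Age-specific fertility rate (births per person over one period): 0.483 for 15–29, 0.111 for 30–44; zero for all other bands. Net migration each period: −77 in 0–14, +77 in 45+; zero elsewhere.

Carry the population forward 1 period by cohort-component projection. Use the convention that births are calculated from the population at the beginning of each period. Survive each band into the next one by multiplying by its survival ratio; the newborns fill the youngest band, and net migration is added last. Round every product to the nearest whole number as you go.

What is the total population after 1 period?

Let group 1 be 0–14 through group 4 = 45+.
— Period 1 —
Births: 1930 * 0.483 = 932  |  2160 * 0.111 = 240 → 1172
Group 2: 660 * 0.942 = 622
Group 3: 1930 * 0.942 = 1818
Group 4: 2160 * 0.932 + 310 * 0.63 = 2013 + 195 = 2208
Net migration: Group 1 − 77 → 1095; Group 4 + 77 → 2285
Population now: 0–14=1095, 15–29=622, 30–44=1818, 45+=2285
Total after period 1: 1095 + 622 + 1818 + 2285 = 5820

5820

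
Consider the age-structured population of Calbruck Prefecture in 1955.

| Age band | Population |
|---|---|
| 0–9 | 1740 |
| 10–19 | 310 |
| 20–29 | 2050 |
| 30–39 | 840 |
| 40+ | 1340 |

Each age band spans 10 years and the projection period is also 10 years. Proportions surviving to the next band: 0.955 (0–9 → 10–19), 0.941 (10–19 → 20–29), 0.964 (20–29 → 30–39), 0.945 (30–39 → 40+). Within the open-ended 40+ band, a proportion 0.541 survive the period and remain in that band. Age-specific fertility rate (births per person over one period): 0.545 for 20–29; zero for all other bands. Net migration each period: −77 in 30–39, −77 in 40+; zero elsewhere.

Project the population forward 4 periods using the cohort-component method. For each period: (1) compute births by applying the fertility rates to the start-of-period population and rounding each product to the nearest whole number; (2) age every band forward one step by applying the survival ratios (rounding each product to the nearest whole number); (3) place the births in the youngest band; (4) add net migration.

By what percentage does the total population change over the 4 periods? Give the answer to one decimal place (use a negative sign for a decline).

After projecting period 1:
Births: 2050 × 0.545 = 1117
10–19: 1740 × 0.955 = 1662
20–29: 310 × 0.941 = 292
30–39: 2050 × 0.964 = 1976
40+: 840 × 0.945 + 1340 × 0.541 = 794 + 725 = 1519
Net migration: 30–39 − 77 → 1899; 40+ − 77 → 1442
→ [1117, 1662, 292, 1899, 1442]
After projecting period 2:
Births: 292 × 0.545 = 159
10–19: 1117 × 0.955 = 1067
20–29: 1662 × 0.941 = 1564
30–39: 292 × 0.964 = 281
40+: 1899 × 0.945 + 1442 × 0.541 = 1795 + 780 = 2575
Net migration: 30–39 − 77 → 204; 40+ − 77 → 2498
→ [159, 1067, 1564, 204, 2498]
After projecting period 3:
Births: 1564 × 0.545 = 852
10–19: 159 × 0.955 = 152
20–29: 1067 × 0.941 = 1004
30–39: 1564 × 0.964 = 1508
40+: 204 × 0.945 + 2498 × 0.541 = 193 + 1351 = 1544
Net migration: 30–39 − 77 → 1431; 40+ − 77 → 1467
→ [852, 152, 1004, 1431, 1467]
After projecting period 4:
Births: 1004 × 0.545 = 547
10–19: 852 × 0.955 = 814
20–29: 152 × 0.941 = 143
30–39: 1004 × 0.964 = 968
40+: 1431 × 0.945 + 1467 × 0.541 = 1352 + 794 = 2146
Net migration: 30–39 − 77 → 891; 40+ − 77 → 2069
→ [547, 814, 143, 891, 2069]
Total: 6280 → 4464; change = -1816; percentage change = -28.9%

-28.9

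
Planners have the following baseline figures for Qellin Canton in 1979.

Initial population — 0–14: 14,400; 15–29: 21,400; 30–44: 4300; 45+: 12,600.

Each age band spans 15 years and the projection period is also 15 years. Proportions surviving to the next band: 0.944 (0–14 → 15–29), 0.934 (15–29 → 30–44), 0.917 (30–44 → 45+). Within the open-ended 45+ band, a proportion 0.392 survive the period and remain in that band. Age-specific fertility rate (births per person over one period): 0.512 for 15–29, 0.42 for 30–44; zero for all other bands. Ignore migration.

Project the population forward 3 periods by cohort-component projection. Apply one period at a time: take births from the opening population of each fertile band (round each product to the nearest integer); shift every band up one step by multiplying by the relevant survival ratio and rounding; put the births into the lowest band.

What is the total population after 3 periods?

Call the bands 1 to 4, youngest first.
[period 1]
Births: 21400 * 0.512 = 10957  |  4300 * 0.42 = 1806 ⇒ total 12763
Band 2: 14400 * 0.944 = 13594
Band 3: 21400 * 0.934 = 19988
Band 4: 4300 * 0.917 + 12600 * 0.392 = 3943 + 4939 = 8882
→ [12763, 13594, 19988, 8882]
[period 2]
Births: 13594 * 0.512 = 6960  |  19988 * 0.42 = 8395 ⇒ total 15355
Band 2: 12763 * 0.944 = 12048
Band 3: 13594 * 0.934 = 12697
Band 4: 19988 * 0.917 + 8882 * 0.392 = 18329 + 3482 = 21811
→ [15355, 12048, 12697, 21811]
[period 3]
Births: 12048 * 0.512 = 6169  |  12697 * 0.42 = 5333 ⇒ total 11502
Band 2: 15355 * 0.944 = 14495
Band 3: 12048 * 0.934 = 11253
Band 4: 12697 * 0.917 + 21811 * 0.392 = 11643 + 8550 = 20193
→ [11502, 14495, 11253, 20193]
Total after period 3: 11502 + 14495 + 11253 + 20193 = 57443

57443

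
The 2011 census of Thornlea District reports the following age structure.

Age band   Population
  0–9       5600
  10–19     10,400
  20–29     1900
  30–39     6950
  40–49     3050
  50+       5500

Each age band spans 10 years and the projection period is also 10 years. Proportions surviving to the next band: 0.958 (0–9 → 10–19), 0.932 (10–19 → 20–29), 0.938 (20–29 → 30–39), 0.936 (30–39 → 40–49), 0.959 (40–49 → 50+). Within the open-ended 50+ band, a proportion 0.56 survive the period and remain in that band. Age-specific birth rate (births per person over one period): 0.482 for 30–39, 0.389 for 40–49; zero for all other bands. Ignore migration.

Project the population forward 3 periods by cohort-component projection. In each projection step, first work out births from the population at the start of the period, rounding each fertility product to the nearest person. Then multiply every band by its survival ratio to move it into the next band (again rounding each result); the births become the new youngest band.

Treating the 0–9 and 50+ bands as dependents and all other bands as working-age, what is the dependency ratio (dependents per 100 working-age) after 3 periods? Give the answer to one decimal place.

58.6

Period 1.
Births: 6950 * 0.482 = 3350, 3050 * 0.389 = 1186 → total 4536
10–19: 5600 * 0.958 = 5365
20–29: 10400 * 0.932 = 9693
30–39: 1900 * 0.938 = 1782
40–49: 6950 * 0.936 = 6505
50+: 3050 * 0.959 + 5500 * 0.56 = 2925 + 3080 = 6005
Population now: 0–9=4536, 10–19=5365, 20–29=9693, 30–39=1782, 40–49=6505, 50+=6005
Period 2.
Births: 1782 * 0.482 = 859, 6505 * 0.389 = 2530 → total 3389
10–19: 4536 * 0.958 = 4345
20–29: 5365 * 0.932 = 5000
30–39: 9693 * 0.938 = 9092
40–49: 1782 * 0.936 = 1668
50+: 6505 * 0.959 + 6005 * 0.56 = 6238 + 3363 = 9601
Population now: 0–9=3389, 10–19=4345, 20–29=5000, 30–39=9092, 40–49=1668, 50+=9601
Period 3.
Births: 9092 * 0.482 = 4382, 1668 * 0.389 = 649 → total 5031
10–19: 3389 * 0.958 = 3247
20–29: 4345 * 0.932 = 4050
30–39: 5000 * 0.938 = 4690
40–49: 9092 * 0.936 = 8510
50+: 1668 * 0.959 + 9601 * 0.56 = 1600 + 5377 = 6977
Population now: 0–9=5031, 10–19=3247, 20–29=4050, 30–39=4690, 40–49=8510, 50+=6977
Dependents (band 0–9 + band 50+) = 5031 + 6977 = 12008; working-age = 20497; ratio = 12008/20497 × 100 = 58.6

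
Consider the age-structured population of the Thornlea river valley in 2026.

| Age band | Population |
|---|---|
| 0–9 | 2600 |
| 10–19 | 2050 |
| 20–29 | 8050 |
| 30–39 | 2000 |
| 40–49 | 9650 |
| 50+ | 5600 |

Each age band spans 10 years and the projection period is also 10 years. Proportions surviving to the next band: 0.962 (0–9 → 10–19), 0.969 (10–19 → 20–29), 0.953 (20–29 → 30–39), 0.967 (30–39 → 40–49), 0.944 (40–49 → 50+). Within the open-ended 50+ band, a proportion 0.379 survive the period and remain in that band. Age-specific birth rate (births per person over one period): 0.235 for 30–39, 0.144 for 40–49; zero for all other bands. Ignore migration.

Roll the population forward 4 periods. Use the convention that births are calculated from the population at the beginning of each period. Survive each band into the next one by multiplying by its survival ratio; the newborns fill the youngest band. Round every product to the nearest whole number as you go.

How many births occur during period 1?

(Groups numbered youngest = 1 to oldest = 6.)
Period 1.
Births: 2000 × 0.235 = 470  |  9650 × 0.144 = 1390 ⇒ total 1860
Group 2: 2600 × 0.962 = 2501
Group 3: 2050 × 0.969 = 1986
Group 4: 8050 × 0.953 = 7672
Group 5: 2000 × 0.967 = 1934
Group 6: 9650 × 0.944 + 5600 × 0.379 = 9110 + 2122 = 11232
End of period: [1860, 2501, 1986, 7672, 1934, 11232]

1860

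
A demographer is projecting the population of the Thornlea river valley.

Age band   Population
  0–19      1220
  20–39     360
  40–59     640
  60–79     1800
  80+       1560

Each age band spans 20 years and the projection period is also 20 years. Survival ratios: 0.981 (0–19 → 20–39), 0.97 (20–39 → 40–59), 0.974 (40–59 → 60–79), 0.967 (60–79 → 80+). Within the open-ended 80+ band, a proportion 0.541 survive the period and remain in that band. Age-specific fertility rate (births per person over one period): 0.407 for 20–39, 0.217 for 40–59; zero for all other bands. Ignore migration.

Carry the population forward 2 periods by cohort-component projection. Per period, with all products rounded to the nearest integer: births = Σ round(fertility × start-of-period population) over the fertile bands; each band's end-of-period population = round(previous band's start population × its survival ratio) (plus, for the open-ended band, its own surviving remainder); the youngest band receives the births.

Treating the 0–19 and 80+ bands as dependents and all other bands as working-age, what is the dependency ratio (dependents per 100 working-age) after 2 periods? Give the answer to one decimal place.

Period 1:
Births: 360 * 0.407 = 147  |  640 * 0.217 = 139 → 286
20–39: 1220 * 0.981 = 1197
40–59: 360 * 0.97 = 349
60–79: 640 * 0.974 = 623
80+: 1800 * 0.967 + 1560 * 0.541 = 1741 + 844 = 2585
End of period: [286, 1197, 349, 623, 2585]
Period 2:
Births: 1197 * 0.407 = 487  |  349 * 0.217 = 76 → 563
20–39: 286 * 0.981 = 281
40–59: 1197 * 0.97 = 1161
60–79: 349 * 0.974 = 340
80+: 623 * 0.967 + 2585 * 0.541 = 602 + 1398 = 2000
End of period: [563, 281, 1161, 340, 2000]
Dependents (band 0–19 + band 80+) = 563 + 2000 = 2563; working-age = 1782; ratio = 2563/1782 × 100 = 143.8

143.8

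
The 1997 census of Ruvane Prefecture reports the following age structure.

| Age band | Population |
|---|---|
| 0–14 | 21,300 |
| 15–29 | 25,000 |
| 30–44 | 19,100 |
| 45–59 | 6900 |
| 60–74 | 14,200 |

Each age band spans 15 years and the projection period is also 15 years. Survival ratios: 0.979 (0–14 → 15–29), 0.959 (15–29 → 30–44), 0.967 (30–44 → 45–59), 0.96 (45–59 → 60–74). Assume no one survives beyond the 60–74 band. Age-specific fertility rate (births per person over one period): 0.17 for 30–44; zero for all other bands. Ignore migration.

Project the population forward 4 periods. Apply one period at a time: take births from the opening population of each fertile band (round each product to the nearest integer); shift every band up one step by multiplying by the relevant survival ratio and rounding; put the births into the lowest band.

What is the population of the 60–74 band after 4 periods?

(Groups numbered youngest = 1 to oldest = 5.)
Period 1.
Births: 19100 × 0.17 = 3247
Group 2: 21300 × 0.979 = 20853
Group 3: 25000 × 0.959 = 23975
Group 4: 19100 × 0.967 = 18470
Group 5: 6900 × 0.96 = 6624
→ [3247, 20853, 23975, 18470, 6624]
Period 2.
Births: 23975 × 0.17 = 4076
Group 2: 3247 × 0.979 = 3179
Group 3: 20853 × 0.959 = 19998
Group 4: 23975 × 0.967 = 23184
Group 5: 18470 × 0.96 = 17731
→ [4076, 3179, 19998, 23184, 17731]
Period 3.
Births: 19998 × 0.17 = 3400
Group 2: 4076 × 0.979 = 3990
Group 3: 3179 × 0.959 = 3049
Group 4: 19998 × 0.967 = 19338
Group 5: 23184 × 0.96 = 22257
→ [3400, 3990, 3049, 19338, 22257]
Period 4.
Births: 3049 × 0.17 = 518
Group 2: 3400 × 0.979 = 3329
Group 3: 3990 × 0.959 = 3826
Group 4: 3049 × 0.967 = 2948
Group 5: 19338 × 0.96 = 18564
→ [518, 3329, 3826, 2948, 18564]

18564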